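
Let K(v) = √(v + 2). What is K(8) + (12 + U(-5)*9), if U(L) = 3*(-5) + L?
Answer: -168 + √10 ≈ -164.84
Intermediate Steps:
K(v) = √(2 + v)
U(L) = -15 + L
K(8) + (12 + U(-5)*9) = √(2 + 8) + (12 + (-15 - 5)*9) = √10 + (12 - 20*9) = √10 + (12 - 180) = √10 - 168 = -168 + √10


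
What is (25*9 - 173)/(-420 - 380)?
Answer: -13/200 ≈ -0.065000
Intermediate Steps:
(25*9 - 173)/(-420 - 380) = (225 - 173)/(-800) = 52*(-1/800) = -13/200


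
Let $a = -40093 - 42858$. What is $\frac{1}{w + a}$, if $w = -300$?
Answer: $- \frac{1}{83251} \approx -1.2012 \cdot 10^{-5}$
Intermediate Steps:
$a = -82951$ ($a = -40093 - 42858 = -82951$)
$\frac{1}{w + a} = \frac{1}{-300 - 82951} = \frac{1}{-83251} = - \frac{1}{83251}$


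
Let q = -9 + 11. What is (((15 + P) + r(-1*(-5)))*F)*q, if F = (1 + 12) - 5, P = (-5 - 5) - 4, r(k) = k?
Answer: 96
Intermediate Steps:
P = -14 (P = -10 - 4 = -14)
q = 2
F = 8 (F = 13 - 5 = 8)
(((15 + P) + r(-1*(-5)))*F)*q = (((15 - 14) - 1*(-5))*8)*2 = ((1 + 5)*8)*2 = (6*8)*2 = 48*2 = 96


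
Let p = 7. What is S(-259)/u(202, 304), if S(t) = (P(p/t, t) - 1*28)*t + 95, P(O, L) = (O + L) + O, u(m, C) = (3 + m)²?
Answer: 74442/42025 ≈ 1.7714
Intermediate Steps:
P(O, L) = L + 2*O (P(O, L) = (L + O) + O = L + 2*O)
S(t) = 95 + t*(-28 + t + 14/t) (S(t) = ((t + 2*(7/t)) - 1*28)*t + 95 = ((t + 14/t) - 28)*t + 95 = (-28 + t + 14/t)*t + 95 = t*(-28 + t + 14/t) + 95 = 95 + t*(-28 + t + 14/t))
S(-259)/u(202, 304) = (109 + (-259)² - 28*(-259))/((3 + 202)²) = (109 + 67081 + 7252)/(205²) = 74442/42025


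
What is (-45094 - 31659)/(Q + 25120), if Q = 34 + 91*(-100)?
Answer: -76753/16054 ≈ -4.7809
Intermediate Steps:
Q = -9066 (Q = 34 - 9100 = -9066)
(-45094 - 31659)/(Q + 25120) = (-45094 - 31659)/(-9066 + 25120) = -76753/16054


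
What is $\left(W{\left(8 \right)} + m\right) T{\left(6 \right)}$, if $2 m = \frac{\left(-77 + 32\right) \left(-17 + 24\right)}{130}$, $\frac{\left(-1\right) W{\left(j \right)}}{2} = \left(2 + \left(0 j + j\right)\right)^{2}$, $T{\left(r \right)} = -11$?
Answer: $\frac{115093}{52} \approx 2213.3$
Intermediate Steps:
$W{\left(j \right)} = - 2 \left(2 + j\right)^{2}$ ($W{\left(j \right)} = - 2 \left(2 + \left(0 j + j\right)\right)^{2} = - 2 \left(2 + \left(0 + j\right)\right)^{2} = - 2 \left(2 + j\right)^{2}$)
$m = - \frac{63}{52}$ ($m = \frac{\left(-77 + 32\right) \left(-17 + 24\right) \frac{1}{130}}{2} = \frac{\left(-45\right) 7 \cdot \frac{1}{130}}{2} = \frac{\left(-315\right) \frac{1}{130}}{2} = \frac{1}{2} \left(- \frac{63}{26}\right) = - \frac{63}{52} \approx -1.2115$)
$\left(W{\left(8 \right)} + m\right) T{\left(6 \right)} = \left(- 2 \left(2 + 8\right)^{2} - \frac{63}{52}\right) \left(-11\right) = \left(- 2 \cdot 10^{2} - \frac{63}{52}\right) \left(-11\right) = \left(\left(-2\right) 100 - \frac{63}{52}\right) \left(-11\right) = \left(-200 - \frac{63}{52}\right) \left(-11\right) = \left(- \frac{10463}{52}\right) \left(-11\right) = \frac{115093}{52}$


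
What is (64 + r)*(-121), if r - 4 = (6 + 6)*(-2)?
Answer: -5324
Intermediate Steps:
r = -20 (r = 4 + (6 + 6)*(-2) = 4 + 12*(-2) = 4 - 24 = -20)
(64 + r)*(-121) = (64 - 20)*(-121) = 44*(-121) = -5324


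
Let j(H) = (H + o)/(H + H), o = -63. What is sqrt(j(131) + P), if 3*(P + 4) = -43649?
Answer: I*sqrt(2247759177)/393 ≈ 120.64*I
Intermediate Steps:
P = -43661/3 (P = -4 + (1/3)*(-43649) = -4 - 43649/3 = -43661/3 ≈ -14554.)
j(H) = (-63 + H)/(2*H) (j(H) = (H - 63)/(H + H) = (-63 + H)/((2*H)) = (-63 + H)*(1/(2*H)) = (-63 + H)/(2*H))
sqrt(j(131) + P) = sqrt((1/2)*(-63 + 131)/131 - 43661/3) = sqrt((1/2)*(1/131)*68 - 43661/3) = sqrt(34/131 - 43661/3) = sqrt(-5719489/393) = I*sqrt(2247759177)/393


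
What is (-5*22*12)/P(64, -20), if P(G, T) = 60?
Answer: -22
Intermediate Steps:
(-5*22*12)/P(64, -20) = (-5*22*12)/60 = -110*12*(1/60) = -1320*1/60 = -22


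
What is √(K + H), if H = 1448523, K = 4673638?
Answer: √6122161 ≈ 2474.3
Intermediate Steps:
√(K + H) = √(4673638 + 1448523) = √6122161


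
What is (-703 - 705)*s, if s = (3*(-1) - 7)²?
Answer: -140800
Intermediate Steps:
s = 100 (s = (-3 - 7)² = (-10)² = 100)
(-703 - 705)*s = (-703 - 705)*100 = -1408*100 = -140800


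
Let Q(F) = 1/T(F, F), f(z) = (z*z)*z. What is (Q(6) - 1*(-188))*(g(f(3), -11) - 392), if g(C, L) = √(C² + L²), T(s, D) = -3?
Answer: -220696/3 + 2815*√34/3 ≈ -68094.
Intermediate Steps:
f(z) = z³ (f(z) = z²*z = z³)
Q(F) = -⅓ (Q(F) = 1/(-3) = -⅓)
(Q(6) - 1*(-188))*(g(f(3), -11) - 392) = (-⅓ - 1*(-188))*(√((3³)² + (-11)²) - 392) = (-⅓ + 188)*(√(27² + 121) - 392) = 563*(√(729 + 121) - 392)/3 = 563*(√850 - 392)/3 = 563*(5*√34 - 392)/3 = 563*(-392 + 5*√34)/3 = -220696/3 + 2815*√34/3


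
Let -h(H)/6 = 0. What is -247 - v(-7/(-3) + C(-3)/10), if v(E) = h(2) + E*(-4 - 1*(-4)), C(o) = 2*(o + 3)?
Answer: -247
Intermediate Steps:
C(o) = 6 + 2*o (C(o) = 2*(3 + o) = 6 + 2*o)
h(H) = 0 (h(H) = -6*0 = 0)
v(E) = 0 (v(E) = 0 + E*(-4 - 1*(-4)) = 0 + E*(-4 + 4) = 0 + E*0 = 0 + 0 = 0)
-247 - v(-7/(-3) + C(-3)/10) = -247 - 1*0 = -247 + 0 = -247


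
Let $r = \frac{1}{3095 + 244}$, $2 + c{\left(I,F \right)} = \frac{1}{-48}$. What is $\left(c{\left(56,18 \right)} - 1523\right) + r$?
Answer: $- \frac{81472697}{53424} \approx -1525.0$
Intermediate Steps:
$c{\left(I,F \right)} = - \frac{97}{48}$ ($c{\left(I,F \right)} = -2 + \frac{1}{-48} = -2 - \frac{1}{48} = - \frac{97}{48}$)
$r = \frac{1}{3339} \approx 0.00029949$
$\left(c{\left(56,18 \right)} - 1523\right) + r = \left(- \frac{97}{48} - 1523\right) + \frac{1}{3339} = - \frac{73201}{48} + \frac{1}{3339} = - \frac{81472697}{53424}$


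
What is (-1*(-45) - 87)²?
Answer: 1764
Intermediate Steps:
(-1*(-45) - 87)² = (45 - 87)² = (-42)² = 1764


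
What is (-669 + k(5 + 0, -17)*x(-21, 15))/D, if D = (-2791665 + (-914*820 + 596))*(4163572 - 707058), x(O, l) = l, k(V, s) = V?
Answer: 99/2039659531031 ≈ 4.8538e-11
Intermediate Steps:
D = -12237957186186 (D = (-2791665 + (-749480 + 596))*3456514 = (-2791665 - 748884)*3456514 = -3540549*3456514 = -12237957186186)
(-669 + k(5 + 0, -17)*x(-21, 15))/D = (-669 + (5 + 0)*15)/(-12237957186186) = (-669 + 5*15)*(-1/12237957186186) = (-669 + 75)*(-1/12237957186186) = -594*(-1/12237957186186) = 99/2039659531031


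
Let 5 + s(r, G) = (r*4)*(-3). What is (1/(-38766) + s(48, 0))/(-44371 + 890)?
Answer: 22523047/1685584446 ≈ 0.013362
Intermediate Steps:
s(r, G) = -5 - 12*r (s(r, G) = -5 + (r*4)*(-3) = -5 + (4*r)*(-3) = -5 - 12*r)
(1/(-38766) + s(48, 0))/(-44371 + 890) = (1/(-38766) + (-5 - 12*48))/(-44371 + 890) = (-1/38766 + (-5 - 576))/(-43481) = (-1/38766 - 581)*(-1/43481) = -22523047/38766*(-1/43481) = 22523047/1685584446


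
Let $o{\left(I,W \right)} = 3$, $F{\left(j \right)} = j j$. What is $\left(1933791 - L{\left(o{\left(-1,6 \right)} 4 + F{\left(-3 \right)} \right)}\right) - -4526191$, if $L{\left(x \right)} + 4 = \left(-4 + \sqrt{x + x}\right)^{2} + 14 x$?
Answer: $6459634 + 8 \sqrt{42} \approx 6.4597 \cdot 10^{6}$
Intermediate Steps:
$F{\left(j \right)} = j^{2}$
$L{\left(x \right)} = -4 + \left(-4 + \sqrt{2} \sqrt{x}\right)^{2} + 14 x$ ($L{\left(x \right)} = -4 + \left(\left(-4 + \sqrt{x + x}\right)^{2} + 14 x\right) = -4 + \left(\left(-4 + \sqrt{2 x}\right)^{2} + 14 x\right) = -4 + \left(\left(-4 + \sqrt{2} \sqrt{x}\right)^{2} + 14 x\right) = -4 + \left(-4 + \sqrt{2} \sqrt{x}\right)^{2} + 14 x$)
$\left(1933791 - L{\left(o{\left(-1,6 \right)} 4 + F{\left(-3 \right)} \right)}\right) - -4526191 = \left(1933791 - \left(12 + 16 \left(3 \cdot 4 + \left(-3\right)^{2}\right) - 8 \sqrt{2} \sqrt{3 \cdot 4 + \left(-3\right)^{2}}\right)\right) - -4526191 = \left(1933791 - \left(12 + 16 \left(12 + 9\right) - 8 \sqrt{2} \sqrt{12 + 9}\right)\right) + 4526191 = \left(1933791 - \left(12 + 16 \cdot 21 - 8 \sqrt{2} \sqrt{21}\right)\right) + 4526191 = \left(1933791 - \left(12 + 336 - 8 \sqrt{42}\right)\right) + 4526191 = \left(1933791 - \left(348 - 8 \sqrt{42}\right)\right) + 4526191 = \left(1933443 + 8 \sqrt{42}\right) + 4526191 = 6459634 + 8 \sqrt{42}$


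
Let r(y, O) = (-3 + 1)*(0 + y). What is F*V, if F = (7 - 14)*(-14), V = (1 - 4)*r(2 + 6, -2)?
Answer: 4704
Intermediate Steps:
r(y, O) = -2*y
V = 48 (V = (1 - 4)*(-2*(2 + 6)) = -(-6)*8 = -3*(-16) = 48)
F = 98 (F = -7*(-14) = 98)
F*V = 98*48 = 4704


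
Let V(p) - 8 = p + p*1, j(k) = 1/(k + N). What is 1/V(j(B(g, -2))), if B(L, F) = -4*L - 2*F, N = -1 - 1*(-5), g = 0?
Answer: 4/33 ≈ 0.12121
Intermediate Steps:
N = 4 (N = -1 + 5 = 4)
j(k) = 1/(4 + k) (j(k) = 1/(k + 4) = 1/(4 + k))
V(p) = 8 + 2*p (V(p) = 8 + (p + p*1) = 8 + (p + p) = 8 + 2*p)
1/V(j(B(g, -2))) = 1/(8 + 2/(4 + (-4*0 - 2*(-2)))) = 1/(8 + 2/(4 + (0 + 4))) = 1/(8 + 2/(4 + 4)) = 1/(8 + 2/8) = 1/(8 + 2*(⅛)) = 1/(8 + ¼) = 1/(33/4) = 4/33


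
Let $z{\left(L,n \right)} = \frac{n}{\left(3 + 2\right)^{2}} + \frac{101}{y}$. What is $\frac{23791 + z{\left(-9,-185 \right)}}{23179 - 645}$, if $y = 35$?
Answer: $\frac{832527}{788690} \approx 1.0556$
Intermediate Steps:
$z{\left(L,n \right)} = \frac{101}{35} + \frac{n}{25}$ ($z{\left(L,n \right)} = \frac{n}{\left(3 + 2\right)^{2}} + \frac{101}{35} = \frac{n}{5^{2}} + 101 \cdot \frac{1}{35} = \frac{n}{25} + \frac{101}{35} = \frac{101}{35} + \frac{n}{25}$)
$\frac{23791 + z{\left(-9,-185 \right)}}{23179 - 645} = \frac{23791 + \left(\frac{101}{35} + \frac{1}{25} \left(-185\right)\right)}{23179 - 645} = \frac{23791 + \left(\frac{101}{35} - \frac{37}{5}\right)}{22534} = \left(23791 - \frac{158}{35}\right) \frac{1}{22534} = \frac{832527}{35} \cdot \frac{1}{22534} = \frac{832527}{788690}$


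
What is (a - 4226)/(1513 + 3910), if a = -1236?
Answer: -5462/5423 ≈ -1.0072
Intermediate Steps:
(a - 4226)/(1513 + 3910) = (-1236 - 4226)/(1513 + 3910) = -5462/5423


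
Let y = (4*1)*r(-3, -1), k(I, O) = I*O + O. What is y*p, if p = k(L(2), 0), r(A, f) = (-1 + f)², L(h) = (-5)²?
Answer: 0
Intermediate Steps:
L(h) = 25
k(I, O) = O + I*O
p = 0 (p = 0*(1 + 25) = 0*26 = 0)
y = 16 (y = (4*1)*(-1 - 1)² = 4*(-2)² = 4*4 = 16)
y*p = 16*0 = 0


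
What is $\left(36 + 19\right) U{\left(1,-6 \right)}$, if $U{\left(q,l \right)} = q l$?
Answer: $-330$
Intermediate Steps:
$U{\left(q,l \right)} = l q$
$\left(36 + 19\right) U{\left(1,-6 \right)} = \left(36 + 19\right) \left(\left(-6\right) 1\right) = 55 \left(-6\right) = -330$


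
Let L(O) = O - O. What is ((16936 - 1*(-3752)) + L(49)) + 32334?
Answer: 53022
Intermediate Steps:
L(O) = 0
((16936 - 1*(-3752)) + L(49)) + 32334 = ((16936 - 1*(-3752)) + 0) + 32334 = ((16936 + 3752) + 0) + 32334 = (20688 + 0) + 32334 = 20688 + 32334 = 53022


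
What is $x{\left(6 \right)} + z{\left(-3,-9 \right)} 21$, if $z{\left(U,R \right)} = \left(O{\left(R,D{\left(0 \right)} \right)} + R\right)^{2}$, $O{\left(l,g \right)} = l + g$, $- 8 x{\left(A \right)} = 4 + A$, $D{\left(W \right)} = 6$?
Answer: $\frac{12091}{4} \approx 3022.8$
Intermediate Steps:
$x{\left(A \right)} = - \frac{1}{2} - \frac{A}{8}$ ($x{\left(A \right)} = - \frac{4 + A}{8} = - \frac{1}{2} - \frac{A}{8}$)
$O{\left(l,g \right)} = g + l$
$z{\left(U,R \right)} = \left(6 + 2 R\right)^{2}$ ($z{\left(U,R \right)} = \left(\left(6 + R\right) + R\right)^{2} = \left(6 + 2 R\right)^{2}$)
$x{\left(6 \right)} + z{\left(-3,-9 \right)} 21 = \left(- \frac{1}{2} - \frac{3}{4}\right) + 4 \left(3 - 9\right)^{2} \cdot 21 = \left(- \frac{1}{2} - \frac{3}{4}\right) + 4 \left(-6\right)^{2} \cdot 21 = - \frac{5}{4} + 4 \cdot 36 \cdot 21 = - \frac{5}{4} + 144 \cdot 21 = - \frac{5}{4} + 3024 = \frac{12091}{4}$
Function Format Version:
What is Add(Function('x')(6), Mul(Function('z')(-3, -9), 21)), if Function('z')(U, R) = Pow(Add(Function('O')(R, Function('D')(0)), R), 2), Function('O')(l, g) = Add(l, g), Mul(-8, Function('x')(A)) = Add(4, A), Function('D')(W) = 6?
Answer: Rational(12091, 4) ≈ 3022.8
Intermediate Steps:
Function('x')(A) = Add(Rational(-1, 2), Mul(Rational(-1, 8), A)) (Function('x')(A) = Mul(Rational(-1, 8), Add(4, A)) = Add(Rational(-1, 2), Mul(Rational(-1, 8), A)))
Function('O')(l, g) = Add(g, l)
Function('z')(U, R) = Pow(Add(6, Mul(2, R)), 2) (Function('z')(U, R) = Pow(Add(Add(6, R), R), 2) = Pow(Add(6, Mul(2, R)), 2))
Add(Function('x')(6), Mul(Function('z')(-3, -9), 21)) = Add(Add(Rational(-1, 2), Mul(Rational(-1, 8), 6)), Mul(Mul(4, Pow(Add(3, -9), 2)), 21)) = Add(Add(Rational(-1, 2), Rational(-3, 4)), Mul(Mul(4, Pow(-6, 2)), 21)) = Add(Rational(-5, 4), Mul(Mul(4, 36), 21)) = Add(Rational(-5, 4), Mul(144, 21)) = Add(Rational(-5, 4), 3024) = Rational(12091, 4)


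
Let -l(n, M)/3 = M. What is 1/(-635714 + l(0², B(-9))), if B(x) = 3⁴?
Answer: -1/635957 ≈ -1.5724e-6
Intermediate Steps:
B(x) = 81
l(n, M) = -3*M
1/(-635714 + l(0², B(-9))) = 1/(-635714 - 3*81) = 1/(-635714 - 243) = 1/(-635957) = -1/635957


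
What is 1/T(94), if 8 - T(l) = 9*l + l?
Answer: -1/932 ≈ -0.0010730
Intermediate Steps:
T(l) = 8 - 10*l (T(l) = 8 - (9*l + l) = 8 - 10*l)
1/T(94) = 1/(8 - 10*94) = 1/(8 - 940) = 1/(-932) = -1/932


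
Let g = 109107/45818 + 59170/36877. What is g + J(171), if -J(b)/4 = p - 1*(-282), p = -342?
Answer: 412245882539/1689630386 ≈ 243.99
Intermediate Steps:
J(b) = 240 (J(b) = -4*(-342 - 1*(-282)) = -4*(-342 + 282) = -4*(-60) = 240)
g = 6734589899/1689630386 (g = 109107*(1/45818) + 59170*(1/36877) = 109107/45818 + 59170/36877 = 6734589899/1689630386 ≈ 3.9858)
g + J(171) = 6734589899/1689630386 + 240 = 412245882539/1689630386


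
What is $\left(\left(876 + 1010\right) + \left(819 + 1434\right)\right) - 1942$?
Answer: $2197$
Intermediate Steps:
$\left(\left(876 + 1010\right) + \left(819 + 1434\right)\right) - 1942 = \left(1886 + 2253\right) - 1942 = 4139 - 1942 = 2197$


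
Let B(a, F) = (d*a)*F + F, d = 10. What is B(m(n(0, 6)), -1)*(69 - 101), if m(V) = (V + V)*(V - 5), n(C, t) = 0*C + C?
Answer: 32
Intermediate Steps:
n(C, t) = C (n(C, t) = 0 + C = C)
m(V) = 2*V*(-5 + V) (m(V) = (2*V)*(-5 + V) = 2*V*(-5 + V))
B(a, F) = F + 10*F*a (B(a, F) = (10*a)*F + F = 10*F*a + F = F + 10*F*a)
B(m(n(0, 6)), -1)*(69 - 101) = (-(1 + 10*(2*0*(-5 + 0))))*(69 - 101) = -(1 + 10*(2*0*(-5)))*(-32) = -(1 + 10*0)*(-32) = -(1 + 0)*(-32) = -1*1*(-32) = -1*(-32) = 32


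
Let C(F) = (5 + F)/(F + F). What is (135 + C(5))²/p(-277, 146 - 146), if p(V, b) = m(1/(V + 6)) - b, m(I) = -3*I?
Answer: 5012416/3 ≈ 1.6708e+6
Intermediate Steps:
p(V, b) = -b - 3/(6 + V) (p(V, b) = -3/(V + 6) - b = -3/(6 + V) - b = -b - 3/(6 + V))
C(F) = (5 + F)/(2*F) (C(F) = (5 + F)/((2*F)) = (5 + F)*(1/(2*F)) = (5 + F)/(2*F))
(135 + C(5))²/p(-277, 146 - 146) = (135 + (½)*(5 + 5)/5)²/(((-3 - (146 - 146)*(6 - 277))/(6 - 277))) = (135 + (½)*(⅕)*10)²/(((-3 - 1*0*(-271))/(-271))) = (135 + 1)²/((-(-3 + 0)/271)) = 136²/((-1/271*(-3))) = 18496/(3/271) = 18496*(271/3) = 5012416/3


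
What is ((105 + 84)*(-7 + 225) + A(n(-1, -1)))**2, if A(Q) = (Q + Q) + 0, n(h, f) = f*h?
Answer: 1697769616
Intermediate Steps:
A(Q) = 2*Q (A(Q) = 2*Q + 0 = 2*Q)
((105 + 84)*(-7 + 225) + A(n(-1, -1)))**2 = ((105 + 84)*(-7 + 225) + 2*(-1*(-1)))**2 = (189*218 + 2*1)**2 = (41202 + 2)**2 = 41204**2 = 1697769616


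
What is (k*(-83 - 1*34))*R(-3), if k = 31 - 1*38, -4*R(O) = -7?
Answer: 5733/4 ≈ 1433.3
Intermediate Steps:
R(O) = 7/4 (R(O) = -¼*(-7) = 7/4)
k = -7 (k = 31 - 38 = -7)
(k*(-83 - 1*34))*R(-3) = -7*(-83 - 1*34)*(7/4) = -7*(-83 - 34)*(7/4) = -7*(-117)*(7/4) = 819*(7/4) = 5733/4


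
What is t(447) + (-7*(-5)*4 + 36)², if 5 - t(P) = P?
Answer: 30534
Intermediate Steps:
t(P) = 5 - P
t(447) + (-7*(-5)*4 + 36)² = (5 - 1*447) + (-7*(-5)*4 + 36)² = (5 - 447) + (35*4 + 36)² = -442 + (140 + 36)² = -442 + 176² = -442 + 30976 = 30534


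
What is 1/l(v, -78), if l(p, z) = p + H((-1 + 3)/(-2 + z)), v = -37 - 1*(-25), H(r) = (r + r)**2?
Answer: -400/4799 ≈ -0.083351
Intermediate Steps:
H(r) = 4*r**2 (H(r) = (2*r)**2 = 4*r**2)
v = -12 (v = -37 + 25 = -12)
l(p, z) = p + 16/(-2 + z)**2 (l(p, z) = p + 4*((-1 + 3)/(-2 + z))**2 = p + 4*(2/(-2 + z))**2 = p + 4*(4/(-2 + z)**2) = p + 16/(-2 + z)**2)
1/l(v, -78) = 1/(-12 + 16/(-2 - 78)**2) = 1/(-12 + 16/(-80)**2) = 1/(-12 + 16*(1/6400)) = 1/(-12 + 1/400) = 1/(-4799/400) = -400/4799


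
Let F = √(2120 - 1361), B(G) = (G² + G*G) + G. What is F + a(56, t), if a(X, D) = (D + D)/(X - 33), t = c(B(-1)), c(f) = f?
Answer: 2/23 + √759 ≈ 27.637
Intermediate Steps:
B(G) = G + 2*G² (B(G) = (G² + G²) + G = 2*G² + G = G + 2*G²)
t = 1 (t = -(1 + 2*(-1)) = -(1 - 2) = -1*(-1) = 1)
a(X, D) = 2*D/(-33 + X) (a(X, D) = (2*D)/(-33 + X) = 2*D/(-33 + X))
F = √759 ≈ 27.550
F + a(56, t) = √759 + 2*1/(-33 + 56) = √759 + 2*1/23 = √759 + 2*1*(1/23) = √759 + 2/23 = 2/23 + √759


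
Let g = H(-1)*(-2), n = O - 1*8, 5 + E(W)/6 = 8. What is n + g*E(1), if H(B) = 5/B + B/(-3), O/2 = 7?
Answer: 174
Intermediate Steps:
O = 14 (O = 2*7 = 14)
H(B) = 5/B - B/3 (H(B) = 5/B + B*(-⅓) = 5/B - B/3)
E(W) = 18 (E(W) = -30 + 6*8 = -30 + 48 = 18)
n = 6 (n = 14 - 1*8 = 14 - 8 = 6)
g = 28/3 (g = (5/(-1) - ⅓*(-1))*(-2) = (5*(-1) + ⅓)*(-2) = (-5 + ⅓)*(-2) = -14/3*(-2) = 28/3 ≈ 9.3333)
n + g*E(1) = 6 + (28/3)*18 = 6 + 168 = 174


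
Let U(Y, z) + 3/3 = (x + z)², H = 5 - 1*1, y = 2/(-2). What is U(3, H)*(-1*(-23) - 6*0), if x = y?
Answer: 184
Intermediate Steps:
y = -1 (y = 2*(-½) = -1)
H = 4 (H = 5 - 1 = 4)
x = -1
U(Y, z) = -1 + (-1 + z)²
U(3, H)*(-1*(-23) - 6*0) = (4*(-2 + 4))*(-1*(-23) - 6*0) = (4*2)*(23 + 0) = 8*23 = 184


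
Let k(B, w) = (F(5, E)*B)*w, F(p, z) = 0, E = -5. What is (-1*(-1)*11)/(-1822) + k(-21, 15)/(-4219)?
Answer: -11/1822 ≈ -0.0060373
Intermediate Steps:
k(B, w) = 0 (k(B, w) = (0*B)*w = 0*w = 0)
(-1*(-1)*11)/(-1822) + k(-21, 15)/(-4219) = (-1*(-1)*11)/(-1822) + 0/(-4219) = (1*11)*(-1/1822) + 0*(-1/4219) = 11*(-1/1822) + 0 = -11/1822 + 0 = -11/1822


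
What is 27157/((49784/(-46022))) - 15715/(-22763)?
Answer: -14224428937921/566616596 ≈ -25104.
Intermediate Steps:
27157/((49784/(-46022))) - 15715/(-22763) = 27157/((49784*(-1/46022))) - 15715*(-1/22763) = 27157/(-24892/23011) + 15715/22763 = 27157*(-23011/24892) + 15715/22763 = -624909727/24892 + 15715/22763 = -14224428937921/566616596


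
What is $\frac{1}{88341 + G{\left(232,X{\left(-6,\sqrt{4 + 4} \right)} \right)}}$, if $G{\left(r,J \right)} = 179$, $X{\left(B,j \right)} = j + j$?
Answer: $\frac{1}{88520} \approx 1.1297 \cdot 10^{-5}$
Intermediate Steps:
$X{\left(B,j \right)} = 2 j$
$\frac{1}{88341 + G{\left(232,X{\left(-6,\sqrt{4 + 4} \right)} \right)}} = \frac{1}{88341 + 179} = \frac{1}{88520}$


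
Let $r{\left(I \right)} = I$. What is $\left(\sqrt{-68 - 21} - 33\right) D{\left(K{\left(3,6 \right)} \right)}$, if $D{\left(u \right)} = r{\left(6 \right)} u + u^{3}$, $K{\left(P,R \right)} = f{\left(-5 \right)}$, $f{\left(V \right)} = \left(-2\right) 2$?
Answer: $2904 - 88 i \sqrt{89} \approx 2904.0 - 830.19 i$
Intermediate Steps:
$f{\left(V \right)} = -4$
$K{\left(P,R \right)} = -4$
$D{\left(u \right)} = u^{3} + 6 u$ ($D{\left(u \right)} = 6 u + u^{3} = u^{3} + 6 u$)
$\left(\sqrt{-68 - 21} - 33\right) D{\left(K{\left(3,6 \right)} \right)} = \left(\sqrt{-68 - 21} - 33\right) \left(- 4 \left(6 + \left(-4\right)^{2}\right)\right) = \left(\sqrt{-89} - 33\right) \left(- 4 \left(6 + 16\right)\right) = \left(i \sqrt{89} - 33\right) \left(\left(-4\right) 22\right) = \left(-33 + i \sqrt{89}\right) \left(-88\right) = 2904 - 88 i \sqrt{89}$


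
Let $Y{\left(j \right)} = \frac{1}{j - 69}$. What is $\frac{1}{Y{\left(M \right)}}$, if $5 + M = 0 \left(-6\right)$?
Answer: $-74$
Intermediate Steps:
$M = -5$ ($M = -5 + 0 \left(-6\right) = -5 + 0 = -5$)
$Y{\left(j \right)} = \frac{1}{-69 + j}$
$\frac{1}{Y{\left(M \right)}} = \frac{1}{\frac{1}{-69 - 5}} = \frac{1}{\frac{1}{-74}} = \frac{1}{- \frac{1}{74}} = -74$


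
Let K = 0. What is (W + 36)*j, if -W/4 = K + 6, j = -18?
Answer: -216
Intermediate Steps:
W = -24 (W = -4*(0 + 6) = -4*6 = -24)
(W + 36)*j = (-24 + 36)*(-18) = 12*(-18) = -216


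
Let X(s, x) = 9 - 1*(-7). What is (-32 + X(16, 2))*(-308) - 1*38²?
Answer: 3484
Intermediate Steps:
X(s, x) = 16 (X(s, x) = 9 + 7 = 16)
(-32 + X(16, 2))*(-308) - 1*38² = (-32 + 16)*(-308) - 1*38² = -16*(-308) - 1*1444 = 4928 - 1444 = 3484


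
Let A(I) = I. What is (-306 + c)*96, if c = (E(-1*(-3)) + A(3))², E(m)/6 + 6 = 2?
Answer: 12960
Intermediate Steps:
E(m) = -24 (E(m) = -36 + 6*2 = -36 + 12 = -24)
c = 441 (c = (-24 + 3)² = (-21)² = 441)
(-306 + c)*96 = (-306 + 441)*96 = 135*96 = 12960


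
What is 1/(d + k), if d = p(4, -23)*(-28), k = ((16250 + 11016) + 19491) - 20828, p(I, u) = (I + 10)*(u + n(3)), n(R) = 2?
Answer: 1/34161 ≈ 2.9273e-5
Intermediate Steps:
p(I, u) = (2 + u)*(10 + I) (p(I, u) = (I + 10)*(u + 2) = (10 + I)*(2 + u) = (2 + u)*(10 + I))
k = 25929 (k = (27266 + 19491) - 20828 = 46757 - 20828 = 25929)
d = 8232 (d = (20 + 2*4 + 10*(-23) + 4*(-23))*(-28) = (20 + 8 - 230 - 92)*(-28) = -294*(-28) = 8232)
1/(d + k) = 1/(8232 + 25929) = 1/34161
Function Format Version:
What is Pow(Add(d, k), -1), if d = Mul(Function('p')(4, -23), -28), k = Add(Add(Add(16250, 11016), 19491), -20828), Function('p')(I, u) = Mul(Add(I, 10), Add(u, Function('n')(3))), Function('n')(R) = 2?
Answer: Rational(1, 34161) ≈ 2.9273e-5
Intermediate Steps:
Function('p')(I, u) = Mul(Add(2, u), Add(10, I)) (Function('p')(I, u) = Mul(Add(I, 10), Add(u, 2)) = Mul(Add(10, I), Add(2, u)) = Mul(Add(2, u), Add(10, I)))
k = 25929 (k = Add(Add(27266, 19491), -20828) = Add(46757, -20828) = 25929)
d = 8232 (d = Mul(Add(20, Mul(2, 4), Mul(10, -23), Mul(4, -23)), -28) = Mul(Add(20, 8, -230, -92), -28) = Mul(-294, -28) = 8232)
Pow(Add(d, k), -1) = Pow(Add(8232, 25929), -1) = Pow(34161, -1) = Rational(1, 34161)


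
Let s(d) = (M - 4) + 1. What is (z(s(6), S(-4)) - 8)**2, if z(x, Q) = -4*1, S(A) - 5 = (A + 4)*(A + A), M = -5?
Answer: 144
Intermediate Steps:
S(A) = 5 + 2*A*(4 + A) (S(A) = 5 + (A + 4)*(A + A) = 5 + (4 + A)*(2*A) = 5 + 2*A*(4 + A))
s(d) = -8 (s(d) = (-5 - 4) + 1 = -9 + 1 = -8)
z(x, Q) = -4
(z(s(6), S(-4)) - 8)**2 = (-4 - 8)**2 = (-12)**2 = 144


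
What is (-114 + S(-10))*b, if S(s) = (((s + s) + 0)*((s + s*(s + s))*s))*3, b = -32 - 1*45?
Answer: -8769222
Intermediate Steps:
b = -77 (b = -32 - 45 = -77)
S(s) = 6*s²*(s + 2*s²) (S(s) = ((2*s + 0)*((s + s*(2*s))*s))*3 = ((2*s)*((s + 2*s²)*s))*3 = ((2*s)*(s*(s + 2*s²)))*3 = (2*s²*(s + 2*s²))*3 = 6*s²*(s + 2*s²))
(-114 + S(-10))*b = (-114 + (-10)³*(6 + 12*(-10)))*(-77) = (-114 - 1000*(6 - 120))*(-77) = (-114 - 1000*(-114))*(-77) = (-114 + 114000)*(-77) = 113886*(-77) = -8769222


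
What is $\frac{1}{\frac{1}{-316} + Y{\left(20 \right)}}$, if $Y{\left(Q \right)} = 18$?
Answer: $\frac{316}{5687} \approx 0.055565$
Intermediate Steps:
$\frac{1}{\frac{1}{-316} + Y{\left(20 \right)}} = \frac{1}{\frac{1}{-316} + 18} = \frac{1}{- \frac{1}{316} + 18} = \frac{1}{\frac{5687}{316}} = \frac{316}{5687}$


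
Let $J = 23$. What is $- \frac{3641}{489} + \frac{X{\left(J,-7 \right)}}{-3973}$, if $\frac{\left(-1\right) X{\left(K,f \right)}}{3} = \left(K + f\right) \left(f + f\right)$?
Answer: $- \frac{14794301}{1942797} \approx -7.615$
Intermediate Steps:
$X{\left(K,f \right)} = - 6 f \left(K + f\right)$ ($X{\left(K,f \right)} = - 3 \left(K + f\right) \left(f + f\right) = - 3 \left(K + f\right) 2 f = - 3 \cdot 2 f \left(K + f\right) = - 6 f \left(K + f\right)$)
$- \frac{3641}{489} + \frac{X{\left(J,-7 \right)}}{-3973} = - \frac{3641}{489} + \frac{\left(-6\right) \left(-7\right) \left(23 - 7\right)}{-3973} = \left(-3641\right) \frac{1}{489} + \left(-6\right) \left(-7\right) 16 \left(- \frac{1}{3973}\right) = - \frac{3641}{489} + 672 \left(- \frac{1}{3973}\right) = - \frac{3641}{489} - \frac{672}{3973} = - \frac{14794301}{1942797}$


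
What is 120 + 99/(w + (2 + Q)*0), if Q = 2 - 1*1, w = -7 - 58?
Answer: 7701/65 ≈ 118.48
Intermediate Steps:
w = -65
Q = 1 (Q = 2 - 1 = 1)
120 + 99/(w + (2 + Q)*0) = 120 + 99/(-65 + (2 + 1)*0) = 120 + 99/(-65 + 3*0) = 120 + 99/(-65 + 0) = 120 + 99/(-65) = 120 + 99*(-1/65) = 120 - 99/65 = 7701/65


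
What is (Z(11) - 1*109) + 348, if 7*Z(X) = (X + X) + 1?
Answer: 1696/7 ≈ 242.29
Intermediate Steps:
Z(X) = 1/7 + 2*X/7 (Z(X) = ((X + X) + 1)/7 = (2*X + 1)/7 = (1 + 2*X)/7 = 1/7 + 2*X/7)
(Z(11) - 1*109) + 348 = ((1/7 + (2/7)*11) - 1*109) + 348 = ((1/7 + 22/7) - 109) + 348 = (23/7 - 109) + 348 = -740/7 + 348 = 1696/7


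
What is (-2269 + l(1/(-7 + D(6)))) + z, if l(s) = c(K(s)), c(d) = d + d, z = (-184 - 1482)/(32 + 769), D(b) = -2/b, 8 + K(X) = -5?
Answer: -1839961/801 ≈ -2297.1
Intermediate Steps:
K(X) = -13 (K(X) = -8 - 5 = -13)
z = -1666/801 ≈ -2.0799
c(d) = 2*d
l(s) = -26 (l(s) = 2*(-13) = -26)
(-2269 + l(1/(-7 + D(6)))) + z = (-2269 - 26) - 1666/801 = -2295 - 1666/801 = -1839961/801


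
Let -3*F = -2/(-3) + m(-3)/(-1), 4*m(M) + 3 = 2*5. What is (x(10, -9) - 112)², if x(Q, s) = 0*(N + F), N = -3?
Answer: 12544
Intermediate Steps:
m(M) = 7/4 (m(M) = -¾ + (2*5)/4 = -¾ + (¼)*10 = -¾ + 5/2 = 7/4)
F = 13/36 (F = -(-2/(-3) + (7/4)/(-1))/3 = -(-2*(-⅓) + (7/4)*(-1))/3 = -(⅔ - 7/4)/3 = -⅓*(-13/12) = 13/36 ≈ 0.36111)
x(Q, s) = 0 (x(Q, s) = 0*(-3 + 13/36) = 0*(-95/36) = 0)
(x(10, -9) - 112)² = (0 - 112)² = (-112)² = 12544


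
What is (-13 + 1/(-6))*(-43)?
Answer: 3397/6 ≈ 566.17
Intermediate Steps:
(-13 + 1/(-6))*(-43) = (-13 - ⅙)*(-43) = -79/6*(-43) = 3397/6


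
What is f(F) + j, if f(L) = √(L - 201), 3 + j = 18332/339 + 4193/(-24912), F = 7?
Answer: 143309951/2815056 + I*√194 ≈ 50.908 + 13.928*I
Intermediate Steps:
j = 143309951/2815056 (j = -3 + (18332/339 + 4193/(-24912)) = -3 + (18332*(1/339) + 4193*(-1/24912)) = -3 + (18332/339 - 4193/24912) = -3 + 151755119/2815056 = 143309951/2815056 ≈ 50.908)
f(L) = √(-201 + L)
f(F) + j = √(-201 + 7) + 143309951/2815056 = √(-194) + 143309951/2815056 = I*√194 + 143309951/2815056 = 143309951/2815056 + I*√194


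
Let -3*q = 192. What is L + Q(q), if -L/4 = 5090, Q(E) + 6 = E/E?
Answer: -20365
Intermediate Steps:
q = -64 (q = -⅓*192 = -64)
Q(E) = -5 (Q(E) = -6 + E/E = -6 + 1 = -5)
L = -20360 (L = -4*5090 = -20360)
L + Q(q) = -20360 - 5 = -20365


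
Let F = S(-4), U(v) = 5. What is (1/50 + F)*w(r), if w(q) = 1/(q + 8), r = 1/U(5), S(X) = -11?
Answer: -549/410 ≈ -1.3390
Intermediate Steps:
r = ⅕ (r = 1/5 = ⅕ ≈ 0.20000)
F = -11
w(q) = 1/(8 + q)
(1/50 + F)*w(r) = (1/50 - 11)/(8 + ⅕) = (1/50 - 11)/(41/5) = -549/50*5/41 = -549/410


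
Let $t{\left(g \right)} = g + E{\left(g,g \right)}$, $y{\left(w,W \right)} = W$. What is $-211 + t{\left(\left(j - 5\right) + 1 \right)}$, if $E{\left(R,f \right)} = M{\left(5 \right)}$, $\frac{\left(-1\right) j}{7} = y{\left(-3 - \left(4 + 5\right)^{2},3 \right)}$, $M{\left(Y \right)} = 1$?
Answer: $-235$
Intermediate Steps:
$j = -21$ ($j = \left(-7\right) 3 = -21$)
$E{\left(R,f \right)} = 1$
$t{\left(g \right)} = 1 + g$ ($t{\left(g \right)} = g + 1 = 1 + g$)
$-211 + t{\left(\left(j - 5\right) + 1 \right)} = -211 + \left(1 + \left(\left(-21 - 5\right) + 1\right)\right) = -211 + \left(1 + \left(-26 + 1\right)\right) = -211 + \left(1 - 25\right) = -211 - 24 = -235$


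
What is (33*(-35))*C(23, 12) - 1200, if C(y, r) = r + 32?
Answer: -52020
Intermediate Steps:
C(y, r) = 32 + r
(33*(-35))*C(23, 12) - 1200 = (33*(-35))*(32 + 12) - 1200 = -1155*44 - 1200 = -50820 - 1200 = -52020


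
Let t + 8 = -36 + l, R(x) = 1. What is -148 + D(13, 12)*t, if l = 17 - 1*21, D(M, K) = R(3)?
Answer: -196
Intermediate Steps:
D(M, K) = 1
l = -4 (l = 17 - 21 = -4)
t = -48 (t = -8 + (-36 - 4) = -8 - 40 = -48)
-148 + D(13, 12)*t = -148 + 1*(-48) = -148 - 48 = -196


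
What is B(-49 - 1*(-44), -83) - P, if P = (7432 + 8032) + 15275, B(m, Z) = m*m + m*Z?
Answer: -30299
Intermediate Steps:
B(m, Z) = m² + Z*m
P = 30739 (P = 15464 + 15275 = 30739)
B(-49 - 1*(-44), -83) - P = (-49 - 1*(-44))*(-83 + (-49 - 1*(-44))) - 1*30739 = (-49 + 44)*(-83 + (-49 + 44)) - 30739 = -5*(-83 - 5) - 30739 = -5*(-88) - 30739 = 440 - 30739 = -30299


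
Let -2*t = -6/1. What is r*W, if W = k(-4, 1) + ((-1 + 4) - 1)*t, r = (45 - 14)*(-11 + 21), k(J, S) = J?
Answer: 620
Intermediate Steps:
t = 3 (t = -(-3)/1 = -(-3) = -½*(-6) = 3)
r = 310 (r = 31*10 = 310)
W = 2 (W = -4 + ((-1 + 4) - 1)*3 = -4 + (3 - 1)*3 = -4 + 2*3 = -4 + 6 = 2)
r*W = 310*2 = 620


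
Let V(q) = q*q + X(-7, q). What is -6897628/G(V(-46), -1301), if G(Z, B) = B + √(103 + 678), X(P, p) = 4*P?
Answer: 2243453507/422955 + 1724407*√781/422955 ≈ 5418.2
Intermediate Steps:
V(q) = -28 + q² (V(q) = q*q + 4*(-7) = q² - 28 = -28 + q²)
G(Z, B) = B + √781
-6897628/G(V(-46), -1301) = -6897628/(-1301 + √781)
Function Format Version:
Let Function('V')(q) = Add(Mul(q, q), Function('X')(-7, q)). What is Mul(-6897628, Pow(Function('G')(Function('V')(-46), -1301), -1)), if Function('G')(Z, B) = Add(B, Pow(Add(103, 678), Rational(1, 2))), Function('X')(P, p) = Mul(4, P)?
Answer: Add(Rational(2243453507, 422955), Mul(Rational(1724407, 422955), Pow(781, Rational(1, 2)))) ≈ 5418.2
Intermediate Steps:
Function('V')(q) = Add(-28, Pow(q, 2)) (Function('V')(q) = Add(Mul(q, q), Mul(4, -7)) = Add(Pow(q, 2), -28) = Add(-28, Pow(q, 2)))
Function('G')(Z, B) = Add(B, Pow(781, Rational(1, 2)))
Mul(-6897628, Pow(Function('G')(Function('V')(-46), -1301), -1)) = Mul(-6897628, Pow(Add(-1301, Pow(781, Rational(1, 2))), -1))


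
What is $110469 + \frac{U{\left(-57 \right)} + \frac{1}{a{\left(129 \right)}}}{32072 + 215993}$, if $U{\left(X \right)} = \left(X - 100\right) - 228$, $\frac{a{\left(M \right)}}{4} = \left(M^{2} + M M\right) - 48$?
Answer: $\frac{3642910625805601}{32976768840} \approx 1.1047 \cdot 10^{5}$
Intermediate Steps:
$a{\left(M \right)} = -192 + 8 M^{2}$ ($a{\left(M \right)} = 4 \left(\left(M^{2} + M M\right) - 48\right) = 4 \left(\left(M^{2} + M^{2}\right) - 48\right) = 4 \left(2 M^{2} - 48\right) = 4 \left(-48 + 2 M^{2}\right) = -192 + 8 M^{2}$)
$U{\left(X \right)} = -328 + X$ ($U{\left(X \right)} = \left(-100 + X\right) - 228 = -328 + X$)
$110469 + \frac{U{\left(-57 \right)} + \frac{1}{a{\left(129 \right)}}}{32072 + 215993} = 110469 + \frac{\left(-328 - 57\right) + \frac{1}{-192 + 8 \cdot 129^{2}}}{32072 + 215993} = 110469 + \frac{-385 + \frac{1}{-192 + 8 \cdot 16641}}{248065} = 110469 + \left(-385 + \frac{1}{-192 + 133128}\right) \frac{1}{248065} = 110469 + \left(-385 + \frac{1}{132936}\right) \frac{1}{248065} = 110469 - \frac{51180359}{32976768840} = \frac{3642910625805601}{32976768840}$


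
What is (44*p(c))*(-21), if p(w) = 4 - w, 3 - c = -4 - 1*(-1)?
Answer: 1848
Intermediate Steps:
c = 6 (c = 3 - (-4 - 1*(-1)) = 3 - (-4 + 1) = 3 - 1*(-3) = 3 + 3 = 6)
(44*p(c))*(-21) = (44*(4 - 1*6))*(-21) = (44*(4 - 6))*(-21) = (44*(-2))*(-21) = -88*(-21) = 1848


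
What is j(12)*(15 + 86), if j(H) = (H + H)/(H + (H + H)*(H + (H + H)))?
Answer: 202/73 ≈ 2.7671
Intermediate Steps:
j(H) = 2*H/(H + 6*H²) (j(H) = (2*H)/(H + (2*H)*(H + 2*H)) = (2*H)/(H + (2*H)*(3*H)) = (2*H)/(H + 6*H²) = 2*H/(H + 6*H²))
j(12)*(15 + 86) = (2/(1 + 6*12))*(15 + 86) = (2/(1 + 72))*101 = (2/73)*101 = 202/73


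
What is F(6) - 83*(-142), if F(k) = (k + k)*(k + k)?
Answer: 11930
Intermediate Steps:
F(k) = 4*k² (F(k) = (2*k)*(2*k) = 4*k²)
F(6) - 83*(-142) = 4*6² - 83*(-142) = 4*36 + 11786 = 144 + 11786 = 11930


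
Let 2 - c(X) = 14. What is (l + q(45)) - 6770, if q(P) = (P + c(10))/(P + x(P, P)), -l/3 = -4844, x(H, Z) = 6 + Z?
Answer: 248395/32 ≈ 7762.3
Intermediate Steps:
l = 14532 (l = -3*(-4844) = 14532)
c(X) = -12 (c(X) = 2 - 1*14 = 2 - 14 = -12)
q(P) = (-12 + P)/(6 + 2*P) (q(P) = (P - 12)/(P + (6 + P)) = (-12 + P)/(6 + 2*P))
(l + q(45)) - 6770 = (14532 + (-12 + 45)/(2*(3 + 45))) - 6770 = (14532 + (½)*33/48) - 6770 = (14532 + (½)*(1/48)*33) - 6770 = (14532 + 11/32) - 6770 = 465035/32 - 6770 = 248395/32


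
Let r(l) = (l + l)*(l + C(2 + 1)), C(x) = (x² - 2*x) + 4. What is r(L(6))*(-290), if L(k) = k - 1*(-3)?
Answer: -83520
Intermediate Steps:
L(k) = 3 + k (L(k) = k + 3 = 3 + k)
C(x) = 4 + x² - 2*x
r(l) = 2*l*(7 + l) (r(l) = (l + l)*(l + (4 + (2 + 1)² - 2*(2 + 1))) = (2*l)*(l + (4 + 3² - 2*3)) = (2*l)*(l + (4 + 9 - 6)) = (2*l)*(l + 7) = (2*l)*(7 + l) = 2*l*(7 + l))
r(L(6))*(-290) = (2*(3 + 6)*(7 + (3 + 6)))*(-290) = (2*9*(7 + 9))*(-290) = (2*9*16)*(-290) = 288*(-290) = -83520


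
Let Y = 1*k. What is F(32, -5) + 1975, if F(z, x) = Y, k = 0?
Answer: 1975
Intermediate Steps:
Y = 0 (Y = 1*0 = 0)
F(z, x) = 0
F(32, -5) + 1975 = 0 + 1975 = 1975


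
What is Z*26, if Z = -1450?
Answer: -37700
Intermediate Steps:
Z*26 = -1450*26 = -37700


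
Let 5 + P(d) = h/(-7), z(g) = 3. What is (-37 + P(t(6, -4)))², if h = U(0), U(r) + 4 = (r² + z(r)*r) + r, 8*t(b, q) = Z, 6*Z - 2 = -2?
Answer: 84100/49 ≈ 1716.3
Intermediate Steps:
Z = 0 (Z = ⅓ + (⅙)*(-2) = ⅓ - ⅓ = 0)
t(b, q) = 0 (t(b, q) = (⅛)*0 = 0)
U(r) = -4 + r² + 4*r (U(r) = -4 + ((r² + 3*r) + r) = -4 + (r² + 4*r) = -4 + r² + 4*r)
h = -4 (h = -4 + 0² + 4*0 = -4 + 0 + 0 = -4)
P(d) = -31/7 (P(d) = -5 - 4/(-7) = -5 - 4*(-⅐) = -5 + 4/7 = -31/7)
(-37 + P(t(6, -4)))² = (-37 - 31/7)² = (-290/7)² = 84100/49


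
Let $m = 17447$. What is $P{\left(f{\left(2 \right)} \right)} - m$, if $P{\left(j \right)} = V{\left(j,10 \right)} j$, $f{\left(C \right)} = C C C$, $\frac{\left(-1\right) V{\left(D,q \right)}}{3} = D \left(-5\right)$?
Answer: $-16487$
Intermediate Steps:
$V{\left(D,q \right)} = 15 D$ ($V{\left(D,q \right)} = - 3 D \left(-5\right) = - 3 \left(- 5 D\right) = 15 D$)
$f{\left(C \right)} = C^{3}$ ($f{\left(C \right)} = C^{2} C = C^{3}$)
$P{\left(j \right)} = 15 j^{2}$ ($P{\left(j \right)} = 15 j j = 15 j^{2}$)
$P{\left(f{\left(2 \right)} \right)} - m = 15 \left(2^{3}\right)^{2} - 17447 = 15 \cdot 8^{2} - 17447 = 15 \cdot 64 - 17447 = 960 - 17447 = -16487$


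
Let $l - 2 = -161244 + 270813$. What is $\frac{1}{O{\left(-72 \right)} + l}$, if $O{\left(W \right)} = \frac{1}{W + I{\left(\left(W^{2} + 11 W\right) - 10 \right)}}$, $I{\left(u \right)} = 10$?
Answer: $\frac{62}{6793401} \approx 9.1265 \cdot 10^{-6}$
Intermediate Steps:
$O{\left(W \right)} = \frac{1}{10 + W}$ ($O{\left(W \right)} = \frac{1}{W + 10} = \frac{1}{10 + W}$)
$l = 109571$ ($l = 2 + \left(-161244 + 270813\right) = 2 + 109569 = 109571$)
$\frac{1}{O{\left(-72 \right)} + l} = \frac{1}{\frac{1}{10 - 72} + 109571} = \frac{1}{\frac{1}{-62} + 109571} = \frac{1}{- \frac{1}{62} + 109571} = \frac{1}{\frac{6793401}{62}} = \frac{62}{6793401}$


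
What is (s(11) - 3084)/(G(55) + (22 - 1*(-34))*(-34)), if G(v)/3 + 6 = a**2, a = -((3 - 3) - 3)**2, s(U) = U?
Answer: 3073/1679 ≈ 1.8303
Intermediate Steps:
a = -9 (a = -(0 - 3)**2 = -1*(-3)**2 = -1*9 = -9)
G(v) = 225 (G(v) = -18 + 3*(-9)**2 = -18 + 3*81 = -18 + 243 = 225)
(s(11) - 3084)/(G(55) + (22 - 1*(-34))*(-34)) = (11 - 3084)/(225 + (22 - 1*(-34))*(-34)) = -3073/(225 + (22 + 34)*(-34)) = -3073/(225 + 56*(-34)) = -3073/(225 - 1904) = -3073/(-1679) = -3073*(-1/1679) = 3073/1679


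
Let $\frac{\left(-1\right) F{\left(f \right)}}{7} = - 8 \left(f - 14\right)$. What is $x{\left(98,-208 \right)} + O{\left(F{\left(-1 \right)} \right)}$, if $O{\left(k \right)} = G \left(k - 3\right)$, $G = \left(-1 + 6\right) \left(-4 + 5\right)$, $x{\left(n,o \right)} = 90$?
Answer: $-4125$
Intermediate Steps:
$F{\left(f \right)} = -784 + 56 f$ ($F{\left(f \right)} = - 7 \left(- 8 \left(f - 14\right)\right) = - 7 \left(- 8 \left(-14 + f\right)\right) = - 7 \left(112 - 8 f\right) = -784 + 56 f$)
$G = 5$ ($G = 5 \cdot 1 = 5$)
$O{\left(k \right)} = -15 + 5 k$ ($O{\left(k \right)} = 5 \left(k - 3\right) = 5 \left(-3 + k\right) = -15 + 5 k$)
$x{\left(98,-208 \right)} + O{\left(F{\left(-1 \right)} \right)} = 90 + \left(-15 + 5 \left(-784 + 56 \left(-1\right)\right)\right) = 90 + \left(-15 + 5 \left(-784 - 56\right)\right) = 90 + \left(-15 + 5 \left(-840\right)\right) = 90 - 4215 = -4125$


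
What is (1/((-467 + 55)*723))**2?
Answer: 1/88730111376 ≈ 1.1270e-11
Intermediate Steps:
(1/((-467 + 55)*723))**2 = ((1/723)/(-412))**2 = (-1/412*1/723)**2 = (-1/297876)**2 = 1/88730111376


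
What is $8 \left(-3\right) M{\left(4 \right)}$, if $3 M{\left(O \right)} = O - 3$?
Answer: $-8$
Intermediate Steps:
$M{\left(O \right)} = -1 + \frac{O}{3}$ ($M{\left(O \right)} = \frac{O - 3}{3} = \frac{-3 + O}{3} = -1 + \frac{O}{3}$)
$8 \left(-3\right) M{\left(4 \right)} = 8 \left(-3\right) \left(-1 + \frac{1}{3} \cdot 4\right) = - 24 \left(-1 + \frac{4}{3}\right) = \left(-24\right) \frac{1}{3} = -8$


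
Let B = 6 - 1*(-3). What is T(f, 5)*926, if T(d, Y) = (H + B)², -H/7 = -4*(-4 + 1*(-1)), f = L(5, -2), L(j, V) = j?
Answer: 15891086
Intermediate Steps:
f = 5
H = -140 (H = -(-28)*(-4 + 1*(-1)) = -(-28)*(-4 - 1) = -(-28)*(-5) = -7*20 = -140)
B = 9 (B = 6 + 3 = 9)
T(d, Y) = 17161 (T(d, Y) = (-140 + 9)² = (-131)² = 17161)
T(f, 5)*926 = 17161*926 = 15891086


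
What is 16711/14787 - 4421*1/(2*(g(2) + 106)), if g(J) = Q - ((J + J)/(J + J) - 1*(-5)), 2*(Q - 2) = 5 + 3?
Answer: -1166615/59148 ≈ -19.724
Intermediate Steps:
Q = 6 (Q = 2 + (5 + 3)/2 = 2 + (1/2)*8 = 2 + 4 = 6)
g(J) = 0 (g(J) = 6 - ((J + J)/(J + J) - 1*(-5)) = 6 - ((2*J)/((2*J)) + 5) = 6 - ((2*J)*(1/(2*J)) + 5) = 6 - (1 + 5) = 6 - 1*6 = 6 - 6 = 0)
16711/14787 - 4421*1/(2*(g(2) + 106)) = 16711/14787 - 4421*1/(2*(0 + 106)) = 16711*(1/14787) - 4421/(2*106) = 16711/14787 - 4421/212 = -1166615/59148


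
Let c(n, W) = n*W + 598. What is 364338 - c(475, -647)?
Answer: 671065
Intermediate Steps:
c(n, W) = 598 + W*n (c(n, W) = W*n + 598 = 598 + W*n)
364338 - c(475, -647) = 364338 - (598 - 647*475) = 364338 - (598 - 307325) = 364338 - 1*(-306727) = 364338 + 306727 = 671065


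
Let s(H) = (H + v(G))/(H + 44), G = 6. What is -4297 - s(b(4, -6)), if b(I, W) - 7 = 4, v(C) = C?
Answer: -236352/55 ≈ -4297.3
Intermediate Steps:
b(I, W) = 11 (b(I, W) = 7 + 4 = 11)
s(H) = (6 + H)/(44 + H) (s(H) = (H + 6)/(H + 44) = (6 + H)/(44 + H))
-4297 - s(b(4, -6)) = -4297 - (6 + 11)/(44 + 11) = -4297 - 17/55 = -236352/55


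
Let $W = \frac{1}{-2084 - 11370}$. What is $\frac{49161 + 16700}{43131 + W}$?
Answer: $\frac{886093894}{580284473} \approx 1.527$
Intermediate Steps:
$W = - \frac{1}{13454}$ ($W = \frac{1}{-13454} = - \frac{1}{13454} \approx -7.4327 \cdot 10^{-5}$)
$\frac{49161 + 16700}{43131 + W} = \frac{49161 + 16700}{43131 - \frac{1}{13454}} = \frac{65861}{\frac{580284473}{13454}} = 65861 \cdot \frac{13454}{580284473} = \frac{886093894}{580284473}$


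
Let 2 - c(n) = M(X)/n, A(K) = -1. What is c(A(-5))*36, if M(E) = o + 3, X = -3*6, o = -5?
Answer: 0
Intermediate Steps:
X = -18
M(E) = -2 (M(E) = -5 + 3 = -2)
c(n) = 2 + 2/n (c(n) = 2 - (-2)/n = 2 + 2/n)
c(A(-5))*36 = (2 + 2/(-1))*36 = (2 + 2*(-1))*36 = (2 - 2)*36 = 0*36 = 0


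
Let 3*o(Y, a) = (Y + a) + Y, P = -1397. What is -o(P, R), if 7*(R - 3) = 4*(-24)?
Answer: 19633/21 ≈ 934.90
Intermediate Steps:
R = -75/7 (R = 3 + (4*(-24))/7 = 3 + (⅐)*(-96) = 3 - 96/7 = -75/7 ≈ -10.714)
o(Y, a) = a/3 + 2*Y/3 (o(Y, a) = ((Y + a) + Y)/3 = (a + 2*Y)/3 = a/3 + 2*Y/3)
-o(P, R) = -((⅓)*(-75/7) + (⅔)*(-1397)) = -(-25/7 - 2794/3) = -1*(-19633/21) = 19633/21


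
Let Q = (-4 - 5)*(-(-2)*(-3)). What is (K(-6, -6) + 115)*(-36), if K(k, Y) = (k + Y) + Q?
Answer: -5652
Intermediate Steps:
Q = 54 (Q = -(-18)*3 = -9*(-6) = 54)
K(k, Y) = 54 + Y + k (K(k, Y) = (k + Y) + 54 = (Y + k) + 54 = 54 + Y + k)
(K(-6, -6) + 115)*(-36) = ((54 - 6 - 6) + 115)*(-36) = (42 + 115)*(-36) = 157*(-36) = -5652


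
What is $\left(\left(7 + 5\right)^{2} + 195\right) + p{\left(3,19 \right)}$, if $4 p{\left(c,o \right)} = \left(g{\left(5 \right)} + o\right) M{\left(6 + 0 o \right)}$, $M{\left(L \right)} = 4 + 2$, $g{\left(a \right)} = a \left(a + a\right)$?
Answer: $\frac{885}{2} \approx 442.5$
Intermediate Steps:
$g{\left(a \right)} = 2 a^{2}$ ($g{\left(a \right)} = a 2 a = 2 a^{2}$)
$M{\left(L \right)} = 6$
$p{\left(c,o \right)} = 75 + \frac{3 o}{2}$ ($p{\left(c,o \right)} = \frac{\left(2 \cdot 5^{2} + o\right) 6}{4} = \frac{\left(2 \cdot 25 + o\right) 6}{4} = \frac{\left(50 + o\right) 6}{4} = \frac{300 + 6 o}{4} = 75 + \frac{3 o}{2}$)
$\left(\left(7 + 5\right)^{2} + 195\right) + p{\left(3,19 \right)} = \left(\left(7 + 5\right)^{2} + 195\right) + \left(75 + \frac{3}{2} \cdot 19\right) = \left(12^{2} + 195\right) + \left(75 + \frac{57}{2}\right) = \left(144 + 195\right) + \frac{207}{2} = 339 + \frac{207}{2} = \frac{885}{2}$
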